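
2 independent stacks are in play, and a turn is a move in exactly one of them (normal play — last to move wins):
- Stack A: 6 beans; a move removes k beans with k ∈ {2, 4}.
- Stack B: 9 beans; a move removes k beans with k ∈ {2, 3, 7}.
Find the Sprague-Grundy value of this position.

For stack A, compute g(0), g(1), … with moves {2, 4}:
k:     0  1  2  3  4  5  6
g(k):  0  0  1  1  2  2  0
So g(6) = 0.
Grundy values for stack B (subtraction set {2, 3, 7}):
g(0) = mex{} = 0
g(1) = mex{} = 0
g(2) = mex{0} = 1
g(3) = mex{0} = 1
g(4) = mex{0,1} = 2
g(5) = mex{1} = 0
g(6) = mex{1,2} = 0
g(7) = mex{0,2} = 1
g(8) = mex{0} = 1
g(9) = mex{0,1} = 2
So g(9) = 2.
By the Sprague-Grundy theorem, the Grundy value of a sum of independent games is the XOR of the component values.
Combined value = 0 XOR 2 = 2.

2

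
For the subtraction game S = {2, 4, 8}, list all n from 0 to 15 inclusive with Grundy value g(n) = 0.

0, 1, 6, 7, 12, 13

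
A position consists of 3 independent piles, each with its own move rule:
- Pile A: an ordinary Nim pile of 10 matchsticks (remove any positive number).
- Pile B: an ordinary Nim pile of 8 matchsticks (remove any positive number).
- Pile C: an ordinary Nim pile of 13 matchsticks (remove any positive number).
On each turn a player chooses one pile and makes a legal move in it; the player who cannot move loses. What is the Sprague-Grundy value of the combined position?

Pile A is a plain Nim pile of size 10, so its Grundy value is 10.
Pile B is a plain Nim pile of size 8, so its Grundy value is 8.
Pile C is a plain Nim pile of size 13, so its Grundy value is 13.
By the Sprague-Grundy theorem, the Grundy value of a sum of independent games is the XOR of the component values.
Combined value = 10 XOR 8 XOR 13 = 15.

15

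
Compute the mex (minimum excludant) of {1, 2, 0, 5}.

3

The values 0, 1, 2 are all present; 3 is the first non-negative integer missing from the set.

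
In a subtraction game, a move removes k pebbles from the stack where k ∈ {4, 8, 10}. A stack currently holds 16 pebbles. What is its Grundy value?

Compute g(0), g(1), … for moves {4, 8, 10}:
k:     0  1  2  3  4  5  6  7  8  9 10 11 12 13 14 15 16
g(k):  0  0  0  0  1  1  1  1  2  2  2  2  3  3  0  0  0
So g(16) = 0.

0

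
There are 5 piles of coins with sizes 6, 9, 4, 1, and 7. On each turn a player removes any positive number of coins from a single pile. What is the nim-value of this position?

13

Compute the nim-sum pairwise:
6 ⊕ 9 = 15
15 ⊕ 4 = 11
11 ⊕ 1 = 10
10 ⊕ 7 = 13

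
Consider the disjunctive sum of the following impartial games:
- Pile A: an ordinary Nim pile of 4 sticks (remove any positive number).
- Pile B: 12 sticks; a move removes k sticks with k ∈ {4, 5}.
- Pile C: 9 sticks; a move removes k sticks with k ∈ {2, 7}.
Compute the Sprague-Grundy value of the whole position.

4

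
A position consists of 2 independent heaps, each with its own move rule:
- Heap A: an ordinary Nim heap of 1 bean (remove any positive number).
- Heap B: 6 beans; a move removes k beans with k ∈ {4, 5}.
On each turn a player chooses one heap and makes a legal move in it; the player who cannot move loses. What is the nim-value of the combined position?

0

Heap A is a plain Nim heap of size 1, so its Grundy value is 1.
For heap B, compute g(0), g(1), … with moves {4, 5}:
g(0) = mex{} = 0
g(1) = mex{} = 0
g(2) = mex{} = 0
g(3) = mex{} = 0
g(4) = mex{0} = 1
g(5) = mex{0} = 1
g(6) = mex{0} = 1
So g(6) = 1.
The value of a disjunctive sum is the nim-sum of the parts.
Combined value = 1 XOR 1 = 0.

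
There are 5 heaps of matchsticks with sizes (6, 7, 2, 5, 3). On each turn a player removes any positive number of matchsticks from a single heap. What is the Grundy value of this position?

5

Nim-sum: 6 ^ 7 ^ 2 ^ 5 ^ 3 = 5.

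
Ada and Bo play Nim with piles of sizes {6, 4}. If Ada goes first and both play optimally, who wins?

Ada wins

Nim-sum: 6 ^ 4 = 2.
The nim-sum is 2 ≠ 0, so this is an N-position: the player to move can win; Ada has a winning move.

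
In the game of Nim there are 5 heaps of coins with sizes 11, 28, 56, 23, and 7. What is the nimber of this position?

63

In binary:
  001011  (11)
  011100  (28)
  111000  (56)
  010111  (23)
  000111  (7)
  ------
  111111  (63)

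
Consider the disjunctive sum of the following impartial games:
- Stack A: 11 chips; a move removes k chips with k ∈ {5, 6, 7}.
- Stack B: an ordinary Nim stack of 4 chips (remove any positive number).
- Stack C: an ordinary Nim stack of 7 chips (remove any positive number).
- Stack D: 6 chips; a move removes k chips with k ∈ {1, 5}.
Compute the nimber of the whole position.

Grundy values for stack A (subtraction set {5, 6, 7}):
g(0) = mex{} = 0
g(1) = mex{} = 0
g(2) = mex{} = 0
g(3) = mex{} = 0
g(4) = mex{} = 0
g(5) = mex{0} = 1
g(6) = mex{0} = 1
g(7) = mex{0} = 1
g(8) = mex{0} = 1
g(9) = mex{0} = 1
g(10) = mex{0,1} = 2
g(11) = mex{0,1} = 2
So g(11) = 2.
Stack B is a plain Nim stack of size 4, so its Grundy value is 4.
Stack C is a plain Nim stack of size 7, so its Grundy value is 7.
For stack D, compute g(0), g(1), … with moves {1, 5}:
g(0) = mex{} = 0
g(1) = mex{0} = 1
g(2) = mex{1} = 0
g(3) = mex{0} = 1
g(4) = mex{1} = 0
g(5) = mex{0} = 1
g(6) = mex{1} = 0
So g(6) = 0.
By the Sprague-Grundy theorem, the Grundy value of a sum of independent games is the XOR of the component values.
Combined value = 2 XOR 4 XOR 7 XOR 0 = 1.

1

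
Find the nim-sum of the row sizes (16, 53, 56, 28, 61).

60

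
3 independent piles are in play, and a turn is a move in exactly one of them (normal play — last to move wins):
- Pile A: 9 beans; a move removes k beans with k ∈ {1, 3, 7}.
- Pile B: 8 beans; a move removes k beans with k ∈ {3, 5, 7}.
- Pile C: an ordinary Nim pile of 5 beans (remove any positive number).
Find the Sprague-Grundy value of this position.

Grundy values for pile A (subtraction set {1, 3, 7}):
k:     0  1  2  3  4  5  6  7  8  9
g(k):  0  1  0  1  0  1  0  1  0  1
So g(9) = 1.
Build the Grundy sequence for pile B with g(k) = mex{g(k−s) : s ∈ {3, 5, 7}, s ≤ k}:
k:     0  1  2  3  4  5  6  7  8
g(k):  0  0  0  1  1  1  2  2  2
So g(8) = 2.
Pile C is a plain Nim pile of size 5, so its Grundy value is 5.
The value of a disjunctive sum is the nim-sum of the parts.
Combined value = 1 ⊕ 2 ⊕ 5 = 6.

6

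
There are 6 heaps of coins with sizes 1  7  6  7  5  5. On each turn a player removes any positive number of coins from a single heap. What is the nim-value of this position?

7

Bitwise XOR of the heap sizes:
  001  (1)
  111  (7)
  110  (6)
  111  (7)
  101  (5)
  101  (5)
  ---
  111  (7)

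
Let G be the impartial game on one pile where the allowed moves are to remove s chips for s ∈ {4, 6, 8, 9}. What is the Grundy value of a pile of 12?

Compute g(0), g(1), … for moves {4, 6, 8, 9}:
k:     0  1  2  3  4  5  6  7  8  9 10 11 12
g(k):  0  0  0  0  1  1  1  1  2  2  2  2  3
So g(12) = 3.

3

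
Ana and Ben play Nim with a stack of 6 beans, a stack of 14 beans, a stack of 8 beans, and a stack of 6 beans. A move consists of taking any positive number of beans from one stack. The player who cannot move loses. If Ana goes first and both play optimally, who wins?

Ana wins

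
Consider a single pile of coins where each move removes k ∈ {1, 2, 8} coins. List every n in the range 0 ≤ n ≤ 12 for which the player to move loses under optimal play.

0, 3, 6, 9, 12

Compute g(0), g(1), … for moves {1, 2, 8}:
k:     0  1  2  3  4  5  6  7  8  9 10 11 12
g(k):  0  1  2  0  1  2  0  1  2  0  1  2  0
The P-positions (g = 0) in 0..12 are 0, 3, 6, 9, 12.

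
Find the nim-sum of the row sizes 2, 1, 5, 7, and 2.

Nim-sum: 2 XOR 1 XOR 5 XOR 7 XOR 2 = 3.

3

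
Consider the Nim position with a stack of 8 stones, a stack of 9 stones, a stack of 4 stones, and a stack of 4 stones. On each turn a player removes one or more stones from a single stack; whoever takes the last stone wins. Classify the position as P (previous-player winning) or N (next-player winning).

N-position

Bitwise XOR of the heap sizes:
  1000  (8)
  1001  (9)
  0100  (4)
  0100  (4)
  ----
  0001  (1)
The nim-sum is 1 ≠ 0, so this is an N-position: the player to move can win.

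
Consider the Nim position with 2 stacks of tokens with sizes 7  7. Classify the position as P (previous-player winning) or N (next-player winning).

P-position

In binary:
  111  (7)
  111  (7)
  ---
  000  (0)
The nim-sum is 0, so this is a P-position: the player to move is in a losing position under optimal play.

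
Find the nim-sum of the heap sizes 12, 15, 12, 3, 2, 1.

Nim-sum: 12 ⊕ 15 ⊕ 12 ⊕ 3 ⊕ 2 ⊕ 1 = 15.

15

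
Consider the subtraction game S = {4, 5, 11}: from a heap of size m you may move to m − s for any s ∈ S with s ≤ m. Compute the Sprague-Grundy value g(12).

Compute g(0), g(1), … for moves {4, 5, 11}:
g(0) = mex{} = 0
g(1) = mex{} = 0
g(2) = mex{} = 0
g(3) = mex{} = 0
g(4) = mex{0} = 1
g(5) = mex{0} = 1
g(6) = mex{0} = 1
g(7) = mex{0} = 1
g(8) = mex{0,1} = 2
g(9) = mex{1} = 0
g(10) = mex{1} = 0
g(11) = mex{0,1} = 2
g(12) = mex{0,1,2} = 3
So g(12) = 3.

3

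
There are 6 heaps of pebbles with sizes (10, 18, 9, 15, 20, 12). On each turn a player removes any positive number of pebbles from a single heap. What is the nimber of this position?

Compute the nim-sum pairwise:
10 ^ 18 = 24
24 ^ 9 = 17
17 ^ 15 = 30
30 ^ 20 = 10
10 ^ 12 = 6

6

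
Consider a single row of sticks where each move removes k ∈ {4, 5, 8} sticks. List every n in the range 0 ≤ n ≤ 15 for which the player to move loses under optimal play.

0, 1, 2, 3, 12, 13, 14, 15

Grundy values for subtraction set {4, 5, 8}:
k:     0  1  2  3  4  5  6  7  8  9 10 11 12 13 14 15
g(k):  0  0  0  0  1  1  1  1  2  2  2  2  0  0  0  0
The P-positions (g = 0) in 0..15 are 0, 1, 2, 3, 12, 13, 14, 15.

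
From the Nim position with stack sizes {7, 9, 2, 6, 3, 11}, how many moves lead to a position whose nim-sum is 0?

5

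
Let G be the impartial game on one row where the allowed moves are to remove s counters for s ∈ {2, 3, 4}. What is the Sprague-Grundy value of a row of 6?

Build the Grundy sequence with g(k) = mex{g(k−s) : s ∈ {2, 3, 4}, s ≤ k}:
k:     0  1  2  3  4  5  6
g(k):  0  0  1  1  2  2  0
So g(6) = 0.

0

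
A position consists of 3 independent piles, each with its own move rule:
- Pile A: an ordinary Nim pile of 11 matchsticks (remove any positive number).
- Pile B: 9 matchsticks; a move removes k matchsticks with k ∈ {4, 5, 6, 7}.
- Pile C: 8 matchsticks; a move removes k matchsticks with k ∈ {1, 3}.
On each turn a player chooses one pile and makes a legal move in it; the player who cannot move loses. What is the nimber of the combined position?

9

Pile A is a plain Nim pile of size 11, so its Grundy value is 11.
Grundy values for pile B (subtraction set {4, 5, 6, 7}):
g(0) = mex{} = 0
g(1) = mex{} = 0
g(2) = mex{} = 0
g(3) = mex{} = 0
g(4) = mex{0} = 1
g(5) = mex{0} = 1
g(6) = mex{0} = 1
g(7) = mex{0} = 1
g(8) = mex{0,1} = 2
g(9) = mex{0,1} = 2
So g(9) = 2.
Build the Grundy sequence for pile C with g(k) = mex{g(k−s) : s ∈ {1, 3}, s ≤ k}:
k:     0  1  2  3  4  5  6  7  8
g(k):  0  1  0  1  0  1  0  1  0
So g(8) = 0.
By the Sprague-Grundy theorem, the Grundy value of a sum of independent games is the XOR of the component values.
Combined value = 11 ⊕ 2 ⊕ 0 = 9.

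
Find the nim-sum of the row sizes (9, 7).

14

Compute the nim-sum pairwise:
9 ⊕ 7 = 14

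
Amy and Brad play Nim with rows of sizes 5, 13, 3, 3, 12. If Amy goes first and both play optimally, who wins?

Amy wins

Bitwise XOR of the heap sizes:
  0101  (5)
  1101  (13)
  0011  (3)
  0011  (3)
  1100  (12)
  ----
  0100  (4)
The nim-sum is 4 ≠ 0, so this is an N-position: the player to move can win; Amy has a winning move.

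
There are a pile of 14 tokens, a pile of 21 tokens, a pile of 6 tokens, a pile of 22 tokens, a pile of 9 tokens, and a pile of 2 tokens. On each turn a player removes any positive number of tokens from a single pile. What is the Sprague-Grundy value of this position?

0

Nim-sum: 14 ^ 21 ^ 6 ^ 22 ^ 9 ^ 2 = 0.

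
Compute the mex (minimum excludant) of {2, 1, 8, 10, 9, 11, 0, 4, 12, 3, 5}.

6

The values 0, 1, 2, 3, 4, 5 are all present; 6 is the first non-negative integer missing from the set.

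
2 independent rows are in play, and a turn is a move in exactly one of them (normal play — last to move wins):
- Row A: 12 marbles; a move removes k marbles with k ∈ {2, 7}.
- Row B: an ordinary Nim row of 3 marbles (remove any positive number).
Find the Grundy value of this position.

2

For row A, compute g(0), g(1), … with moves {2, 7}:
k:     0  1  2  3  4  5  6  7  8  9 10 11 12
g(k):  0  0  1  1  0  0  1  1  2  0  0  1  1
So g(12) = 1.
Row B is a plain Nim row of size 3, so its Grundy value is 3.
By the Sprague-Grundy theorem, the Grundy value of a sum of independent games is the XOR of the component values.
Combined value = 1 XOR 3 = 2.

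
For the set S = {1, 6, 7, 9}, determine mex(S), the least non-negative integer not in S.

0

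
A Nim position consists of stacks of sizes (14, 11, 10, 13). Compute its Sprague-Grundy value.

2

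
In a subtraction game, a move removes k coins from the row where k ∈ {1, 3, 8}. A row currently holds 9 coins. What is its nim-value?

Compute g(0), g(1), … for moves {1, 3, 8}:
k:     0  1  2  3  4  5  6  7  8  9
g(k):  0  1  0  1  0  1  0  1  2  3
So g(9) = 3.

3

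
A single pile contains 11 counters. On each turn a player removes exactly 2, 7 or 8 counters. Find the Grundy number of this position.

3

Build the Grundy sequence with g(k) = mex{g(k−s) : s ∈ {2, 7, 8}, s ≤ k}:
k:     0  1  2  3  4  5  6  7  8  9 10 11
g(k):  0  0  1  1  0  0  1  1  2  2  0  3
So g(11) = 3.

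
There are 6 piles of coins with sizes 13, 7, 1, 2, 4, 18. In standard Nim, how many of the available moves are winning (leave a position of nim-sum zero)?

Nim-sum: 13 ^ 7 ^ 1 ^ 2 ^ 4 ^ 18 = 31.
The overall nim-sum is X = 31. A pile of size p has a winning move iff p XOR X < p (reduce it to p XOR X).
  13: 13 XOR 31 = 18 ≥ 13 — no move.
  7: 7 XOR 31 = 24 ≥ 7 — no move.
  1: 1 XOR 31 = 30 ≥ 1 — no move.
  2: 2 XOR 31 = 29 ≥ 2 — no move.
  4: 4 XOR 31 = 27 ≥ 4 — no move.
  18: 18 XOR 31 = 13 < 18 — winning move (to 13).
That gives 1 winning move.

1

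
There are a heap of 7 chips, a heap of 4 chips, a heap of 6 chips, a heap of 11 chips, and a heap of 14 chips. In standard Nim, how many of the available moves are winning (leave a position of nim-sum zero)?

Write each in binary and XOR column by column:
  0111  (7)
  0100  (4)
  0110  (6)
  1011  (11)
  1110  (14)
  ----
  0000  (0)
The nim-sum is already 0, so every move leaves a nonzero nim-sum — there are no winning moves.

0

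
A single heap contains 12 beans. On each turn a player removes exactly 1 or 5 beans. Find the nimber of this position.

0

Grundy values for subtraction set {1, 5}:
k:     0  1  2  3  4  5  6  7  8  9 10 11 12
g(k):  0  1  0  1  0  1  0  1  0  1  0  1  0
So g(12) = 0.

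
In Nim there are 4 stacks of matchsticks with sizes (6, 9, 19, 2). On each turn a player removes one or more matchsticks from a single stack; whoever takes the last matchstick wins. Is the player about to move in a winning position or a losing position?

Winning position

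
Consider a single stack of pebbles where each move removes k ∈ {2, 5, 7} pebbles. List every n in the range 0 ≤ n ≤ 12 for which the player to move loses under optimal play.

0, 1, 4, 10

Grundy values for subtraction set {2, 5, 7}:
k:     0  1  2  3  4  5  6  7  8  9 10 11 12
g(k):  0  0  1  1  0  2  1  3  2  2  0  3  1
The P-positions (g = 0) in 0..12 are 0, 1, 4, 10.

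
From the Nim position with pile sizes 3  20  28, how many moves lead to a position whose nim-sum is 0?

Compute the nim-sum pairwise:
3 ^ 20 = 23
23 ^ 28 = 11
The overall nim-sum is X = 11. A pile of size p has a winning move iff p XOR X < p (reduce it to p XOR X).
  3: 3 XOR 11 = 8 ≥ 3 — no move.
  20: 20 XOR 11 = 31 ≥ 20 — no move.
  28: 28 XOR 11 = 23 < 28 — winning move (to 23).
That gives 1 winning move.

1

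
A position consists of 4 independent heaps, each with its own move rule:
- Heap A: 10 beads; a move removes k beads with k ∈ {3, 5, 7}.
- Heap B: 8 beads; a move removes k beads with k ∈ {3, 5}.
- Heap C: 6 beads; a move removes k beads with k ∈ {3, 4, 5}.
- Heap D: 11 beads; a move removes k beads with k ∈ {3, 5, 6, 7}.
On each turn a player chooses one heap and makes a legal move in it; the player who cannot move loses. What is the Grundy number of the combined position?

For heap A, compute g(0), g(1), … with moves {3, 5, 7}:
k:     0  1  2  3  4  5  6  7  8  9 10
g(k):  0  0  0  1  1  1  2  2  2  3  0
So g(10) = 0.
Grundy values for heap B (subtraction set {3, 5}):
g(0) = mex{} = 0
g(1) = mex{} = 0
g(2) = mex{} = 0
g(3) = mex{0} = 1
g(4) = mex{0} = 1
g(5) = mex{0} = 1
g(6) = mex{0,1} = 2
g(7) = mex{0,1} = 2
g(8) = mex{1} = 0
So g(8) = 0.
For heap C, compute g(0), g(1), … with moves {3, 4, 5}:
g(0) = mex{} = 0
g(1) = mex{} = 0
g(2) = mex{} = 0
g(3) = mex{0} = 1
g(4) = mex{0} = 1
g(5) = mex{0} = 1
g(6) = mex{0,1} = 2
So g(6) = 2.
Grundy values for heap D (subtraction set {3, 5, 6, 7}):
k:     0  1  2  3  4  5  6  7  8  9 10 11
g(k):  0  0  0  1  1  1  2  2  2  3  0  0
So g(11) = 0.
By the Sprague-Grundy theorem, the Grundy value of a sum of independent games is the XOR of the component values.
Combined value = 0 ⊕ 0 ⊕ 2 ⊕ 0 = 2.

2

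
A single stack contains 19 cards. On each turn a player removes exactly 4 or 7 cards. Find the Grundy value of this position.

2

Compute g(0), g(1), … for moves {4, 7}:
k:     0  1  2  3  4  5  6  7  8  9 10 11 12 13 14 15 16 17 18 19
g(k):  0  0  0  0  1  1  1  1  2  2  2  0  0  0  0  1  1  1  1  2
So g(19) = 2.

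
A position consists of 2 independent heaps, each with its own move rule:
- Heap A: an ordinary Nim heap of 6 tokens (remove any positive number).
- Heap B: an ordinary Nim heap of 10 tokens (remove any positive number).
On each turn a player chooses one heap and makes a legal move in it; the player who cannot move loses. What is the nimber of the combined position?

12

Heap A is a plain Nim heap of size 6, so its Grundy value is 6.
Heap B is a plain Nim heap of size 10, so its Grundy value is 10.
The value of a disjunctive sum is the nim-sum of the parts.
Combined value = 6 ⊕ 10 = 12.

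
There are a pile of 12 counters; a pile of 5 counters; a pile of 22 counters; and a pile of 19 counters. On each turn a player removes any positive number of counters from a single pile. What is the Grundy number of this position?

12

Nim-sum: 12 ⊕ 5 ⊕ 22 ⊕ 19 = 12.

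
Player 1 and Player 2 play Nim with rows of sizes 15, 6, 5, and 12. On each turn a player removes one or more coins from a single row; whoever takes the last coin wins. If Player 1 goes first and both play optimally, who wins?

Write each in binary and XOR column by column:
  1111  (15)
  0110  (6)
  0101  (5)
  1100  (12)
  ----
  0000  (0)
The nim-sum is 0, so this is a P-position: the player to move is in a losing position under optimal play; Player 1 is about to move from it and so loses — Player 2 wins.

Player 2 wins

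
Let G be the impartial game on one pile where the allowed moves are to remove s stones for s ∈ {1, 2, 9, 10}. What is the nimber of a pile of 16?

Compute g(0), g(1), … for moves {1, 2, 9, 10}:
k:     0  1  2  3  4  5  6  7  8  9 10 11 12 13 14 15 16
g(k):  0  1  2  0  1  2  0  1  2  3  4  0  1  2  0  1  2
So g(16) = 2.

2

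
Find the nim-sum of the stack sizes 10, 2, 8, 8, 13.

5

Write each in binary and XOR column by column:
  1010  (10)
  0010  (2)
  1000  (8)
  1000  (8)
  1101  (13)
  ----
  0101  (5)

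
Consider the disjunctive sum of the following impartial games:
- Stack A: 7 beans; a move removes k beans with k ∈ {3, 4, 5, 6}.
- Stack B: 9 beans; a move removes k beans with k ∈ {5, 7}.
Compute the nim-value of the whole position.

3

For stack A, compute g(0), g(1), … with moves {3, 4, 5, 6}:
k:     0  1  2  3  4  5  6  7
g(k):  0  0  0  1  1  1  2  2
So g(7) = 2.
Grundy values for stack B (subtraction set {5, 7}):
g(0) = mex{} = 0
g(1) = mex{} = 0
g(2) = mex{} = 0
g(3) = mex{} = 0
g(4) = mex{} = 0
g(5) = mex{0} = 1
g(6) = mex{0} = 1
g(7) = mex{0} = 1
g(8) = mex{0} = 1
g(9) = mex{0} = 1
So g(9) = 1.
The value of a disjunctive sum is the nim-sum of the parts.
Combined value = 2 XOR 1 = 3.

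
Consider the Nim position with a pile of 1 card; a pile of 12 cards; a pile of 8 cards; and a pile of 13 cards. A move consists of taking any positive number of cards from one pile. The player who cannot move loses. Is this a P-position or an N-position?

N-position

Bitwise XOR of the heap sizes:
  0001  (1)
  1100  (12)
  1000  (8)
  1101  (13)
  ----
  1000  (8)
The nim-sum is 8 ≠ 0, so this is an N-position: the player to move can win.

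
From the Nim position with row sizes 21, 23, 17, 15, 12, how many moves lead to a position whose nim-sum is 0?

3

Compute the nim-sum pairwise:
21 ^ 23 = 2
2 ^ 17 = 19
19 ^ 15 = 28
28 ^ 12 = 16
The overall nim-sum is X = 16. A row of size p has a winning move iff p XOR X < p (reduce it to p XOR X).
  21: 21 XOR 16 = 5 < 21 — winning move (to 5).
  23: 23 XOR 16 = 7 < 23 — winning move (to 7).
  17: 17 XOR 16 = 1 < 17 — winning move (to 1).
  15: 15 XOR 16 = 31 ≥ 15 — no move.
  12: 12 XOR 16 = 28 ≥ 12 — no move.
That gives 3 winning moves.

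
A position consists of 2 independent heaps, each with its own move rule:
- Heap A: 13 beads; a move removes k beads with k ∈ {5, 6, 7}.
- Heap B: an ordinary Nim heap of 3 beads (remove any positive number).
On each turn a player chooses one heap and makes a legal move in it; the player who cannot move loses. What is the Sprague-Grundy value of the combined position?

3

For heap A, compute g(0), g(1), … with moves {5, 6, 7}:
g(0) = mex{} = 0
g(1) = mex{} = 0
g(2) = mex{} = 0
g(3) = mex{} = 0
g(4) = mex{} = 0
g(5) = mex{0} = 1
g(6) = mex{0} = 1
g(7) = mex{0} = 1
g(8) = mex{0} = 1
g(9) = mex{0} = 1
g(10) = mex{0,1} = 2
g(11) = mex{0,1} = 2
g(12) = mex{1} = 0
g(13) = mex{1} = 0
So g(13) = 0.
Heap B is a plain Nim heap of size 3, so its Grundy value is 3.
By the Sprague-Grundy theorem, the Grundy value of a sum of independent games is the XOR of the component values.
Combined value = 0 ⊕ 3 = 3.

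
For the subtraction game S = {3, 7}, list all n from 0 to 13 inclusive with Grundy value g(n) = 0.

0, 1, 2, 6, 10, 11, 12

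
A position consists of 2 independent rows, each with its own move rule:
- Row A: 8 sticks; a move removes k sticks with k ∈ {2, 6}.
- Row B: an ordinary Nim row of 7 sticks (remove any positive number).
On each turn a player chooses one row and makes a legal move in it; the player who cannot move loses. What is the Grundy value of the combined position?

Build the Grundy sequence for row A with g(k) = mex{g(k−s) : s ∈ {2, 6}, s ≤ k}:
g(0) = mex{} = 0
g(1) = mex{} = 0
g(2) = mex{0} = 1
g(3) = mex{0} = 1
g(4) = mex{1} = 0
g(5) = mex{1} = 0
g(6) = mex{0} = 1
g(7) = mex{0} = 1
g(8) = mex{1} = 0
So g(8) = 0.
Row B is a plain Nim row of size 7, so its Grundy value is 7.
By the Sprague-Grundy theorem, the Grundy value of a sum of independent games is the XOR of the component values.
Combined value = 0 ⊕ 7 = 7.

7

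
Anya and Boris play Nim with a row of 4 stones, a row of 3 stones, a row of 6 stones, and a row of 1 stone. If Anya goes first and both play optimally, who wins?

Nim-sum: 4 ⊕ 3 ⊕ 6 ⊕ 1 = 0.
The nim-sum is 0, so this is a P-position: the player to move is in a losing position under optimal play; Anya is about to move from it and so loses — Boris wins.

Boris wins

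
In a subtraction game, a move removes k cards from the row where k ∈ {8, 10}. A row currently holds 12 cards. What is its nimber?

Grundy values for subtraction set {8, 10}:
k:     0  1  2  3  4  5  6  7  8  9 10 11 12
g(k):  0  0  0  0  0  0  0  0  1  1  1  1  1
So g(12) = 1.

1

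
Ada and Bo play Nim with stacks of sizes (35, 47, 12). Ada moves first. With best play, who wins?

Compute the nim-sum pairwise:
35 XOR 47 = 12
12 XOR 12 = 0
The nim-sum is 0, so this is a P-position: the player to move is in a losing position under optimal play; Ada is about to move from it and so loses — Bo wins.

Bo wins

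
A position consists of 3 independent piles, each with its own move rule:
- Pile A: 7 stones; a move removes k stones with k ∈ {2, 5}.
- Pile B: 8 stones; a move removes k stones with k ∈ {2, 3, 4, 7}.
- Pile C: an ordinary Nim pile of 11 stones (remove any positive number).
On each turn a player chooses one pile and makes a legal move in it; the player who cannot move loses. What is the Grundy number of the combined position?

10

Build the Grundy sequence for pile A with g(k) = mex{g(k−s) : s ∈ {2, 5}, s ≤ k}:
k:     0  1  2  3  4  5  6  7
g(k):  0  0  1  1  0  2  1  0
So g(7) = 0.
Grundy values for pile B (subtraction set {2, 3, 4, 7}):
g(0) = mex{} = 0
g(1) = mex{} = 0
g(2) = mex{0} = 1
g(3) = mex{0} = 1
g(4) = mex{0,1} = 2
g(5) = mex{0,1} = 2
g(6) = mex{1,2} = 0
g(7) = mex{0,1,2} = 3
g(8) = mex{0,2} = 1
So g(8) = 1.
Pile C is a plain Nim pile of size 11, so its Grundy value is 11.
By the Sprague-Grundy theorem, the Grundy value of a sum of independent games is the XOR of the component values.
Combined value = 0 XOR 1 XOR 11 = 10.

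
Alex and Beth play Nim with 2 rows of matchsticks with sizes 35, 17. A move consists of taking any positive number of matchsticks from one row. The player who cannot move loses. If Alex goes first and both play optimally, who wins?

Alex wins

Compute the nim-sum pairwise:
35 ⊕ 17 = 50
The nim-sum is 50 ≠ 0, so this is an N-position: the player to move can win; Alex has a winning move.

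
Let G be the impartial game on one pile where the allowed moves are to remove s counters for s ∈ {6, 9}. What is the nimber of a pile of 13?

2

Grundy values for subtraction set {6, 9}:
k:     0  1  2  3  4  5  6  7  8  9 10 11 12 13
g(k):  0  0  0  0  0  0  1  1  1  1  1  1  2  2
So g(13) = 2.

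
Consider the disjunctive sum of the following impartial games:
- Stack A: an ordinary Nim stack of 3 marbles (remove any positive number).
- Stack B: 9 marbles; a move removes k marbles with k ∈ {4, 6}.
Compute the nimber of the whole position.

Stack A is a plain Nim stack of size 3, so its Grundy value is 3.
Build the Grundy sequence for stack B with g(k) = mex{g(k−s) : s ∈ {4, 6}, s ≤ k}:
k:     0  1  2  3  4  5  6  7  8  9
g(k):  0  0  0  0  1  1  1  1  2  2
So g(9) = 2.
The value of a disjunctive sum is the nim-sum of the parts.
Combined value = 3 XOR 2 = 1.

1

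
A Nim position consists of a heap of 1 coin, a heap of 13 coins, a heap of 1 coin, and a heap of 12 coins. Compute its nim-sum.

Nim-sum: 1 XOR 13 XOR 1 XOR 12 = 1.

1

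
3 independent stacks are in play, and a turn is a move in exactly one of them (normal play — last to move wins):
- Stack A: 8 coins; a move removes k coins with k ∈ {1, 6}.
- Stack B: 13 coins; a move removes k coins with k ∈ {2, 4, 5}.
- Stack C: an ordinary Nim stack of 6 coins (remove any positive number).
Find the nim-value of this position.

4

Build the Grundy sequence for stack A with g(k) = mex{g(k−s) : s ∈ {1, 6}, s ≤ k}:
k:     0  1  2  3  4  5  6  7  8
g(k):  0  1  0  1  0  1  2  0  1
So g(8) = 1.
For stack B, compute g(0), g(1), … with moves {2, 4, 5}:
g(0) = mex{} = 0
g(1) = mex{} = 0
g(2) = mex{0} = 1
g(3) = mex{0} = 1
g(4) = mex{0,1} = 2
g(5) = mex{0,1} = 2
g(6) = mex{0,1,2} = 3
g(7) = mex{1,2} = 0
g(8) = mex{1,2,3} = 0
g(9) = mex{0,2} = 1
g(10) = mex{0,2,3} = 1
g(11) = mex{0,1,3} = 2
g(12) = mex{0,1} = 2
g(13) = mex{0,1,2} = 3
So g(13) = 3.
Stack C is a plain Nim stack of size 6, so its Grundy value is 6.
By the Sprague-Grundy theorem, the Grundy value of a sum of independent games is the XOR of the component values.
Combined value = 1 XOR 3 XOR 6 = 4.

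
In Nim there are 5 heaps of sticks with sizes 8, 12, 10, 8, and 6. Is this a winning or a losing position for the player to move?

Nim-sum: 8 ⊕ 12 ⊕ 10 ⊕ 8 ⊕ 6 = 0.
The nim-sum is 0, so this is a P-position: the player to move is in a losing position under optimal play.

Losing position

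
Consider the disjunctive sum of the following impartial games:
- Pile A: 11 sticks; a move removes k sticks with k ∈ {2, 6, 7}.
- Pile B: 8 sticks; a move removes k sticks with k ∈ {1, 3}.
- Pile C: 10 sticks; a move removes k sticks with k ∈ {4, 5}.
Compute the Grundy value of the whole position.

For pile A, compute g(0), g(1), … with moves {2, 6, 7}:
k:     0  1  2  3  4  5  6  7  8  9 10 11
g(k):  0  0  1  1  0  0  1  1  2  0  3  1
So g(11) = 1.
For pile B, compute g(0), g(1), … with moves {1, 3}:
k:     0  1  2  3  4  5  6  7  8
g(k):  0  1  0  1  0  1  0  1  0
So g(8) = 0.
Grundy values for pile C (subtraction set {4, 5}):
k:     0  1  2  3  4  5  6  7  8  9 10
g(k):  0  0  0  0  1  1  1  1  2  0  0
So g(10) = 0.
The value of a disjunctive sum is the nim-sum of the parts.
Combined value = 1 ⊕ 0 ⊕ 0 = 1.

1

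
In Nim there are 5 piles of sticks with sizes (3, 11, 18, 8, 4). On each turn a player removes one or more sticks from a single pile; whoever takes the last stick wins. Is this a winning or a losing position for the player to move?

Compute the nim-sum pairwise:
3 XOR 11 = 8
8 XOR 18 = 26
26 XOR 8 = 18
18 XOR 4 = 22
The nim-sum is 22 ≠ 0, so this is an N-position: the player to move can win.

Winning position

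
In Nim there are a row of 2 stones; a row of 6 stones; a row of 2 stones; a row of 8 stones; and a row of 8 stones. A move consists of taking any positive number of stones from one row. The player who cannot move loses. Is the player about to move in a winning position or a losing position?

Nim-sum: 2 ⊕ 6 ⊕ 2 ⊕ 8 ⊕ 8 = 6.
The nim-sum is 6 ≠ 0, so this is an N-position: the player to move can win.

Winning position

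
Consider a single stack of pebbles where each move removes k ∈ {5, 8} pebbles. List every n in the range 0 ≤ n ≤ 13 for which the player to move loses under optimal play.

0, 1, 2, 3, 4, 13

Build the Grundy sequence with g(k) = mex{g(k−s) : s ∈ {5, 8}, s ≤ k}:
g(0) = mex{} = 0
g(1) = mex{} = 0
g(2) = mex{} = 0
g(3) = mex{} = 0
g(4) = mex{} = 0
g(5) = mex{0} = 1
g(6) = mex{0} = 1
g(7) = mex{0} = 1
g(8) = mex{0} = 1
g(9) = mex{0} = 1
g(10) = mex{0,1} = 2
g(11) = mex{0,1} = 2
g(12) = mex{0,1} = 2
g(13) = mex{1} = 0
The P-positions (g = 0) in 0..13 are 0, 1, 2, 3, 4, 13.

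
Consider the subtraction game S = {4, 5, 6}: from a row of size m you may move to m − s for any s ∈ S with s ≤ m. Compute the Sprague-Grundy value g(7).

1

Build the Grundy sequence with g(k) = mex{g(k−s) : s ∈ {4, 5, 6}, s ≤ k}:
k:     0  1  2  3  4  5  6  7
g(k):  0  0  0  0  1  1  1  1
So g(7) = 1.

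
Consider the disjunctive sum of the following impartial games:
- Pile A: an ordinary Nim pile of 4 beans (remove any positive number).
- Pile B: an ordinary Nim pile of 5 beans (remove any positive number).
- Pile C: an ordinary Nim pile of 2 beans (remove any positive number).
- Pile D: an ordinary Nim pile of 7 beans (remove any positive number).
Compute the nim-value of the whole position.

4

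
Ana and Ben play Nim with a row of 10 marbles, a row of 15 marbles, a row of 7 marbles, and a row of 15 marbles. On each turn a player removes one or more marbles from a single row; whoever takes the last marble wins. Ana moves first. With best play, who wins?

Ana wins

Bitwise XOR of the heap sizes:
  1010  (10)
  1111  (15)
  0111  (7)
  1111  (15)
  ----
  1101  (13)
The nim-sum is 13 ≠ 0, so this is an N-position: the player to move can win; Ana has a winning move.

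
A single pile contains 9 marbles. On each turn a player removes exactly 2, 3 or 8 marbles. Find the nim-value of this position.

2

Compute g(0), g(1), … for moves {2, 3, 8}:
k:     0  1  2  3  4  5  6  7  8  9
g(k):  0  0  1  1  2  0  0  1  1  2
So g(9) = 2.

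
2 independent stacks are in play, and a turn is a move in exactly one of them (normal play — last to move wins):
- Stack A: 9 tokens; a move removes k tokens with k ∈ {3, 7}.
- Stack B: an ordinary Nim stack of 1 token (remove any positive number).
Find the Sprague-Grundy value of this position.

Grundy values for stack A (subtraction set {3, 7}):
g(0) = mex{} = 0
g(1) = mex{} = 0
g(2) = mex{} = 0
g(3) = mex{0} = 1
g(4) = mex{0} = 1
g(5) = mex{0} = 1
g(6) = mex{1} = 0
g(7) = mex{0,1} = 2
g(8) = mex{0,1} = 2
g(9) = mex{0} = 1
So g(9) = 1.
Stack B is a plain Nim stack of size 1, so its Grundy value is 1.
By the Sprague-Grundy theorem, the Grundy value of a sum of independent games is the XOR of the component values.
Combined value = 1 ⊕ 1 = 0.

0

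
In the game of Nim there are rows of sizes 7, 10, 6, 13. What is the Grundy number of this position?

6

In binary:
  0111  (7)
  1010  (10)
  0110  (6)
  1101  (13)
  ----
  0110  (6)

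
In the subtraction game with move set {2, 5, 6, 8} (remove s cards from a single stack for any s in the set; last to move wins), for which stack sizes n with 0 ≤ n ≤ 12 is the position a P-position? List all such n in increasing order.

0, 1, 4, 11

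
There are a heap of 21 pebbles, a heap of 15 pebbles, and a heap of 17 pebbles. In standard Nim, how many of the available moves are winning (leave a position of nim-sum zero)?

1

Write each in binary and XOR column by column:
  10101  (21)
  01111  (15)
  10001  (17)
  -----
  01011  (11)
The overall nim-sum is X = 11. A heap of size p has a winning move iff p XOR X < p (reduce it to p XOR X).
  21: 21 XOR 11 = 30 ≥ 21 — no move.
  15: 15 XOR 11 = 4 < 15 — winning move (to 4).
  17: 17 XOR 11 = 26 ≥ 17 — no move.
That gives 1 winning move.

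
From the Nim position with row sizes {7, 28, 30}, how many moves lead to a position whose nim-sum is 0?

3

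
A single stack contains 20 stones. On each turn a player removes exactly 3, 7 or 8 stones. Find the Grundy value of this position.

Build the Grundy sequence with g(k) = mex{g(k−s) : s ∈ {3, 7, 8}, s ≤ k}:
k:     0  1  2  3  4  5  6  7  8  9 10 11 12 13 14 15 16 17 18 19 20
g(k):  0  0  0  1  1  1  0  2  2  1  3  0  0  2  1  1  0  0  2  1  1
So g(20) = 1.

1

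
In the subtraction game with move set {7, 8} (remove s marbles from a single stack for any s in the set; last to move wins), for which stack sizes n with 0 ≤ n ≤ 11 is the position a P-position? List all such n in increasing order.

0, 1, 2, 3, 4, 5, 6

Grundy values for subtraction set {7, 8}:
k:     0  1  2  3  4  5  6  7  8  9 10 11
g(k):  0  0  0  0  0  0  0  1  1  1  1  1
The P-positions (g = 0) in 0..11 are 0, 1, 2, 3, 4, 5, 6.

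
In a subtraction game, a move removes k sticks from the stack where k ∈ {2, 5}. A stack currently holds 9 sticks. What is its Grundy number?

1

Grundy values for subtraction set {2, 5}:
g(0) = mex{} = 0
g(1) = mex{} = 0
g(2) = mex{0} = 1
g(3) = mex{0} = 1
g(4) = mex{1} = 0
g(5) = mex{0,1} = 2
g(6) = mex{0} = 1
g(7) = mex{1,2} = 0
g(8) = mex{1} = 0
g(9) = mex{0} = 1
So g(9) = 1.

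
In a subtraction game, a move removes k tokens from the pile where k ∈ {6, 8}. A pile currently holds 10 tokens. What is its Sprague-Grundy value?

1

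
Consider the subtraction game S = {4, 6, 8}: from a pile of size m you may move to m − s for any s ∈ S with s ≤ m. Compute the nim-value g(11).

Grundy values for subtraction set {4, 6, 8}:
g(0) = mex{} = 0
g(1) = mex{} = 0
g(2) = mex{} = 0
g(3) = mex{} = 0
g(4) = mex{0} = 1
g(5) = mex{0} = 1
g(6) = mex{0} = 1
g(7) = mex{0} = 1
g(8) = mex{0,1} = 2
g(9) = mex{0,1} = 2
g(10) = mex{0,1} = 2
g(11) = mex{0,1} = 2
So g(11) = 2.

2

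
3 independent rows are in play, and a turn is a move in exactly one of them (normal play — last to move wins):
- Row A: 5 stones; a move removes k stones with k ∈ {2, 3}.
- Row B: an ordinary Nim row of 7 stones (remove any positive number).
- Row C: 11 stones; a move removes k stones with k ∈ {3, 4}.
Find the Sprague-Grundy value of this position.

6

For row A, compute g(0), g(1), … with moves {2, 3}:
k:     0  1  2  3  4  5
g(k):  0  0  1  1  2  0
So g(5) = 0.
Row B is a plain Nim row of size 7, so its Grundy value is 7.
For row C, compute g(0), g(1), … with moves {3, 4}:
k:     0  1  2  3  4  5  6  7  8  9 10 11
g(k):  0  0  0  1  1  1  2  0  0  0  1  1
So g(11) = 1.
The value of a disjunctive sum is the nim-sum of the parts.
Combined value = 0 ⊕ 7 ⊕ 1 = 6.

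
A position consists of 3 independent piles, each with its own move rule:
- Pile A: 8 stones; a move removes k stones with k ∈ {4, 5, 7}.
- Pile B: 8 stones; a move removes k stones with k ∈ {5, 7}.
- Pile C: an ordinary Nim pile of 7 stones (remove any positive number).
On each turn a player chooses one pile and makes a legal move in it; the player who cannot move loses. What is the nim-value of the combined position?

4

Build the Grundy sequence for pile A with g(k) = mex{g(k−s) : s ∈ {4, 5, 7}, s ≤ k}:
g(0) = mex{} = 0
g(1) = mex{} = 0
g(2) = mex{} = 0
g(3) = mex{} = 0
g(4) = mex{0} = 1
g(5) = mex{0} = 1
g(6) = mex{0} = 1
g(7) = mex{0} = 1
g(8) = mex{0,1} = 2
So g(8) = 2.
Build the Grundy sequence for pile B with g(k) = mex{g(k−s) : s ∈ {5, 7}, s ≤ k}:
g(0) = mex{} = 0
g(1) = mex{} = 0
g(2) = mex{} = 0
g(3) = mex{} = 0
g(4) = mex{} = 0
g(5) = mex{0} = 1
g(6) = mex{0} = 1
g(7) = mex{0} = 1
g(8) = mex{0} = 1
So g(8) = 1.
Pile C is a plain Nim pile of size 7, so its Grundy value is 7.
The value of a disjunctive sum is the nim-sum of the parts.
Combined value = 2 ⊕ 1 ⊕ 7 = 4.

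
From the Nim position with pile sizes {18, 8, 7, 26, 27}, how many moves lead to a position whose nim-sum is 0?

Nim-sum: 18 ⊕ 8 ⊕ 7 ⊕ 26 ⊕ 27 = 28.
The overall nim-sum is X = 28. A pile of size p has a winning move iff p XOR X < p (reduce it to p XOR X).
  18: 18 XOR 28 = 14 < 18 — winning move (to 14).
  8: 8 XOR 28 = 20 ≥ 8 — no move.
  7: 7 XOR 28 = 27 ≥ 7 — no move.
  26: 26 XOR 28 = 6 < 26 — winning move (to 6).
  27: 27 XOR 28 = 7 < 27 — winning move (to 7).
That gives 3 winning moves.

3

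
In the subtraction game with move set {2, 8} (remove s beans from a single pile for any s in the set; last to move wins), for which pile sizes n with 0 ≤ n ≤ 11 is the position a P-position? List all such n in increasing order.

0, 1, 4, 5, 10, 11

Build the Grundy sequence with g(k) = mex{g(k−s) : s ∈ {2, 8}, s ≤ k}:
k:     0  1  2  3  4  5  6  7  8  9 10 11
g(k):  0  0  1  1  0  0  1  1  2  2  0  0
The P-positions (g = 0) in 0..11 are 0, 1, 4, 5, 10, 11.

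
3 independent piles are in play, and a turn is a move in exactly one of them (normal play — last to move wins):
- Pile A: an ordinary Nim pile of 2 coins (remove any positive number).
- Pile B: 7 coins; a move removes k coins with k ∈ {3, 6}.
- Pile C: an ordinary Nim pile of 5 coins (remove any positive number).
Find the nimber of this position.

Pile A is a plain Nim pile of size 2, so its Grundy value is 2.
For pile B, compute g(0), g(1), … with moves {3, 6}:
k:     0  1  2  3  4  5  6  7
g(k):  0  0  0  1  1  1  2  2
So g(7) = 2.
Pile C is a plain Nim pile of size 5, so its Grundy value is 5.
By the Sprague-Grundy theorem, the Grundy value of a sum of independent games is the XOR of the component values.
Combined value = 2 ⊕ 2 ⊕ 5 = 5.

5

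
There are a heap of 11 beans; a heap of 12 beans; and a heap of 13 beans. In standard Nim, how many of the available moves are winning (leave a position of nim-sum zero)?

Nim-sum: 11 ⊕ 12 ⊕ 13 = 10.
The overall nim-sum is X = 10. A heap of size p has a winning move iff p XOR X < p (reduce it to p XOR X).
  11: 11 XOR 10 = 1 < 11 — winning move (to 1).
  12: 12 XOR 10 = 6 < 12 — winning move (to 6).
  13: 13 XOR 10 = 7 < 13 — winning move (to 7).
That gives 3 winning moves.

3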